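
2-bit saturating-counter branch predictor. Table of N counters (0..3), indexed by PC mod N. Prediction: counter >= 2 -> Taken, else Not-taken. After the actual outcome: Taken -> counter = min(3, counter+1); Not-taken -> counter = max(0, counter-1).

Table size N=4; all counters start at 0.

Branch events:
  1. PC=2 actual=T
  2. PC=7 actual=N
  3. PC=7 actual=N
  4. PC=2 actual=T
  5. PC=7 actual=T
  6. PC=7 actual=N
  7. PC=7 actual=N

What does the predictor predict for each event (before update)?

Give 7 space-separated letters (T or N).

Ev 1: PC=2 idx=2 pred=N actual=T -> ctr[2]=1
Ev 2: PC=7 idx=3 pred=N actual=N -> ctr[3]=0
Ev 3: PC=7 idx=3 pred=N actual=N -> ctr[3]=0
Ev 4: PC=2 idx=2 pred=N actual=T -> ctr[2]=2
Ev 5: PC=7 idx=3 pred=N actual=T -> ctr[3]=1
Ev 6: PC=7 idx=3 pred=N actual=N -> ctr[3]=0
Ev 7: PC=7 idx=3 pred=N actual=N -> ctr[3]=0

Answer: N N N N N N N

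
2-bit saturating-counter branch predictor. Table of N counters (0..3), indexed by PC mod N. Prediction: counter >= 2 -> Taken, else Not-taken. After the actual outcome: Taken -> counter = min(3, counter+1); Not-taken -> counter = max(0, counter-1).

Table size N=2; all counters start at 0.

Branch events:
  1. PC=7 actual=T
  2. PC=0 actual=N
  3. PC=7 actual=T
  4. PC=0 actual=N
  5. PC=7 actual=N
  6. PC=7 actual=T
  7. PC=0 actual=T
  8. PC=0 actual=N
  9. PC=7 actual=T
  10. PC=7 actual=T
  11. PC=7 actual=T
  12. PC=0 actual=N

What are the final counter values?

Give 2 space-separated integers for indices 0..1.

Answer: 0 3

Derivation:
Ev 1: PC=7 idx=1 pred=N actual=T -> ctr[1]=1
Ev 2: PC=0 idx=0 pred=N actual=N -> ctr[0]=0
Ev 3: PC=7 idx=1 pred=N actual=T -> ctr[1]=2
Ev 4: PC=0 idx=0 pred=N actual=N -> ctr[0]=0
Ev 5: PC=7 idx=1 pred=T actual=N -> ctr[1]=1
Ev 6: PC=7 idx=1 pred=N actual=T -> ctr[1]=2
Ev 7: PC=0 idx=0 pred=N actual=T -> ctr[0]=1
Ev 8: PC=0 idx=0 pred=N actual=N -> ctr[0]=0
Ev 9: PC=7 idx=1 pred=T actual=T -> ctr[1]=3
Ev 10: PC=7 idx=1 pred=T actual=T -> ctr[1]=3
Ev 11: PC=7 idx=1 pred=T actual=T -> ctr[1]=3
Ev 12: PC=0 idx=0 pred=N actual=N -> ctr[0]=0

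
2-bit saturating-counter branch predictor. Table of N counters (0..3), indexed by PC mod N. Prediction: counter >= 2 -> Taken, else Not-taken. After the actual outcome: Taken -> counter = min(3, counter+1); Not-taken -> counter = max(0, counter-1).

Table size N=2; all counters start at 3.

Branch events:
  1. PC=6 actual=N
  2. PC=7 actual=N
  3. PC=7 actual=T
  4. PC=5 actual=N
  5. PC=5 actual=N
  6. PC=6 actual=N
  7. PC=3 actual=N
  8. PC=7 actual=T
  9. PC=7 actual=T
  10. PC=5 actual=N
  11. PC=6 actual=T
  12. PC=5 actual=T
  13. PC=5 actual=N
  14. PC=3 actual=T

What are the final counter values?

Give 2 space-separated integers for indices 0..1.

Answer: 2 2

Derivation:
Ev 1: PC=6 idx=0 pred=T actual=N -> ctr[0]=2
Ev 2: PC=7 idx=1 pred=T actual=N -> ctr[1]=2
Ev 3: PC=7 idx=1 pred=T actual=T -> ctr[1]=3
Ev 4: PC=5 idx=1 pred=T actual=N -> ctr[1]=2
Ev 5: PC=5 idx=1 pred=T actual=N -> ctr[1]=1
Ev 6: PC=6 idx=0 pred=T actual=N -> ctr[0]=1
Ev 7: PC=3 idx=1 pred=N actual=N -> ctr[1]=0
Ev 8: PC=7 idx=1 pred=N actual=T -> ctr[1]=1
Ev 9: PC=7 idx=1 pred=N actual=T -> ctr[1]=2
Ev 10: PC=5 idx=1 pred=T actual=N -> ctr[1]=1
Ev 11: PC=6 idx=0 pred=N actual=T -> ctr[0]=2
Ev 12: PC=5 idx=1 pred=N actual=T -> ctr[1]=2
Ev 13: PC=5 idx=1 pred=T actual=N -> ctr[1]=1
Ev 14: PC=3 idx=1 pred=N actual=T -> ctr[1]=2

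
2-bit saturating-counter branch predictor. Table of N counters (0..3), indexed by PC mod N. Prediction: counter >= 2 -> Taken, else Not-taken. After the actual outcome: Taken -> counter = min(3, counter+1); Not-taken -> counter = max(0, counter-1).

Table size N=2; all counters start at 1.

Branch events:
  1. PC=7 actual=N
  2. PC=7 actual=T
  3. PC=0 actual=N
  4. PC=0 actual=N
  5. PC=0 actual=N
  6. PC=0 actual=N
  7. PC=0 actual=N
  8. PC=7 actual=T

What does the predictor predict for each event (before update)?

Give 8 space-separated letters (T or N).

Ev 1: PC=7 idx=1 pred=N actual=N -> ctr[1]=0
Ev 2: PC=7 idx=1 pred=N actual=T -> ctr[1]=1
Ev 3: PC=0 idx=0 pred=N actual=N -> ctr[0]=0
Ev 4: PC=0 idx=0 pred=N actual=N -> ctr[0]=0
Ev 5: PC=0 idx=0 pred=N actual=N -> ctr[0]=0
Ev 6: PC=0 idx=0 pred=N actual=N -> ctr[0]=0
Ev 7: PC=0 idx=0 pred=N actual=N -> ctr[0]=0
Ev 8: PC=7 idx=1 pred=N actual=T -> ctr[1]=2

Answer: N N N N N N N N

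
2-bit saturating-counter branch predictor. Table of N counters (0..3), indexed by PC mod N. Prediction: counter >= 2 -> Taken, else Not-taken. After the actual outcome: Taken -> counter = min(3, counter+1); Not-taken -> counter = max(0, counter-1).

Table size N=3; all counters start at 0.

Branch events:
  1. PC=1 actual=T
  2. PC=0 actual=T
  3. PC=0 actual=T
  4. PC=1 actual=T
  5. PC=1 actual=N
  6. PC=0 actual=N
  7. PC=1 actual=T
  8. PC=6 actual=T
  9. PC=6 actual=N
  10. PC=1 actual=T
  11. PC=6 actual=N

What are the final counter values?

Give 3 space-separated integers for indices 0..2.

Ev 1: PC=1 idx=1 pred=N actual=T -> ctr[1]=1
Ev 2: PC=0 idx=0 pred=N actual=T -> ctr[0]=1
Ev 3: PC=0 idx=0 pred=N actual=T -> ctr[0]=2
Ev 4: PC=1 idx=1 pred=N actual=T -> ctr[1]=2
Ev 5: PC=1 idx=1 pred=T actual=N -> ctr[1]=1
Ev 6: PC=0 idx=0 pred=T actual=N -> ctr[0]=1
Ev 7: PC=1 idx=1 pred=N actual=T -> ctr[1]=2
Ev 8: PC=6 idx=0 pred=N actual=T -> ctr[0]=2
Ev 9: PC=6 idx=0 pred=T actual=N -> ctr[0]=1
Ev 10: PC=1 idx=1 pred=T actual=T -> ctr[1]=3
Ev 11: PC=6 idx=0 pred=N actual=N -> ctr[0]=0

Answer: 0 3 0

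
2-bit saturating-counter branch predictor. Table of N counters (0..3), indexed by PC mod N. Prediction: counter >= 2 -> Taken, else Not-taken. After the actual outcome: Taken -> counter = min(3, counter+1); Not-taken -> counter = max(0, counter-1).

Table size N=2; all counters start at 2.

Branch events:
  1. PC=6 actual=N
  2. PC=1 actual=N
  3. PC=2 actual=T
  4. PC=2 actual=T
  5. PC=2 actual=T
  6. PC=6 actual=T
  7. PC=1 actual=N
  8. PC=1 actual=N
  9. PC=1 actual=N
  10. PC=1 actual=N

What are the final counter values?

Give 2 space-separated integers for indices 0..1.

Answer: 3 0

Derivation:
Ev 1: PC=6 idx=0 pred=T actual=N -> ctr[0]=1
Ev 2: PC=1 idx=1 pred=T actual=N -> ctr[1]=1
Ev 3: PC=2 idx=0 pred=N actual=T -> ctr[0]=2
Ev 4: PC=2 idx=0 pred=T actual=T -> ctr[0]=3
Ev 5: PC=2 idx=0 pred=T actual=T -> ctr[0]=3
Ev 6: PC=6 idx=0 pred=T actual=T -> ctr[0]=3
Ev 7: PC=1 idx=1 pred=N actual=N -> ctr[1]=0
Ev 8: PC=1 idx=1 pred=N actual=N -> ctr[1]=0
Ev 9: PC=1 idx=1 pred=N actual=N -> ctr[1]=0
Ev 10: PC=1 idx=1 pred=N actual=N -> ctr[1]=0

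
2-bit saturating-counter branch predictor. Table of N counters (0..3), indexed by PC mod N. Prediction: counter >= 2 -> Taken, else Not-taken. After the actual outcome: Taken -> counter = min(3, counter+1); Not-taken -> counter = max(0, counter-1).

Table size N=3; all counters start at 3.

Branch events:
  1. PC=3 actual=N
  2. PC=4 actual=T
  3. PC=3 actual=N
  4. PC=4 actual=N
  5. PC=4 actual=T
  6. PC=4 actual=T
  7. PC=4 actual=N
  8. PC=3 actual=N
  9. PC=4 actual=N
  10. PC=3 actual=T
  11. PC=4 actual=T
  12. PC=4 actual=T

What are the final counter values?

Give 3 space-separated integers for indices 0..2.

Answer: 1 3 3

Derivation:
Ev 1: PC=3 idx=0 pred=T actual=N -> ctr[0]=2
Ev 2: PC=4 idx=1 pred=T actual=T -> ctr[1]=3
Ev 3: PC=3 idx=0 pred=T actual=N -> ctr[0]=1
Ev 4: PC=4 idx=1 pred=T actual=N -> ctr[1]=2
Ev 5: PC=4 idx=1 pred=T actual=T -> ctr[1]=3
Ev 6: PC=4 idx=1 pred=T actual=T -> ctr[1]=3
Ev 7: PC=4 idx=1 pred=T actual=N -> ctr[1]=2
Ev 8: PC=3 idx=0 pred=N actual=N -> ctr[0]=0
Ev 9: PC=4 idx=1 pred=T actual=N -> ctr[1]=1
Ev 10: PC=3 idx=0 pred=N actual=T -> ctr[0]=1
Ev 11: PC=4 idx=1 pred=N actual=T -> ctr[1]=2
Ev 12: PC=4 idx=1 pred=T actual=T -> ctr[1]=3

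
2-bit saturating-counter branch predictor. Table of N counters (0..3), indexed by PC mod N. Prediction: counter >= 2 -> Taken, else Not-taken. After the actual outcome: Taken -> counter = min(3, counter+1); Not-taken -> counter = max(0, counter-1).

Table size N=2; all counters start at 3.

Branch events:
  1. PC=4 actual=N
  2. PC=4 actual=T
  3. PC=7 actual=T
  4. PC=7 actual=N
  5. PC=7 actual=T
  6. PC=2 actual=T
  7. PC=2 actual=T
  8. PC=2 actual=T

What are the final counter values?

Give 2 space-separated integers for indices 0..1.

Ev 1: PC=4 idx=0 pred=T actual=N -> ctr[0]=2
Ev 2: PC=4 idx=0 pred=T actual=T -> ctr[0]=3
Ev 3: PC=7 idx=1 pred=T actual=T -> ctr[1]=3
Ev 4: PC=7 idx=1 pred=T actual=N -> ctr[1]=2
Ev 5: PC=7 idx=1 pred=T actual=T -> ctr[1]=3
Ev 6: PC=2 idx=0 pred=T actual=T -> ctr[0]=3
Ev 7: PC=2 idx=0 pred=T actual=T -> ctr[0]=3
Ev 8: PC=2 idx=0 pred=T actual=T -> ctr[0]=3

Answer: 3 3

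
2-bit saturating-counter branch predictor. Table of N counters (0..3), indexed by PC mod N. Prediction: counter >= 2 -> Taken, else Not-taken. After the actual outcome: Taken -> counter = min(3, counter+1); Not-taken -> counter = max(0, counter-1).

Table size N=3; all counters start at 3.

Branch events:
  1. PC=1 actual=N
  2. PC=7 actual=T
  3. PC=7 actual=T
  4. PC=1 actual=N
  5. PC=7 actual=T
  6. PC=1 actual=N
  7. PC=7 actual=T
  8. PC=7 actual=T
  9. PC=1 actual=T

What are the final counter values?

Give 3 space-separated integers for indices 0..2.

Ev 1: PC=1 idx=1 pred=T actual=N -> ctr[1]=2
Ev 2: PC=7 idx=1 pred=T actual=T -> ctr[1]=3
Ev 3: PC=7 idx=1 pred=T actual=T -> ctr[1]=3
Ev 4: PC=1 idx=1 pred=T actual=N -> ctr[1]=2
Ev 5: PC=7 idx=1 pred=T actual=T -> ctr[1]=3
Ev 6: PC=1 idx=1 pred=T actual=N -> ctr[1]=2
Ev 7: PC=7 idx=1 pred=T actual=T -> ctr[1]=3
Ev 8: PC=7 idx=1 pred=T actual=T -> ctr[1]=3
Ev 9: PC=1 idx=1 pred=T actual=T -> ctr[1]=3

Answer: 3 3 3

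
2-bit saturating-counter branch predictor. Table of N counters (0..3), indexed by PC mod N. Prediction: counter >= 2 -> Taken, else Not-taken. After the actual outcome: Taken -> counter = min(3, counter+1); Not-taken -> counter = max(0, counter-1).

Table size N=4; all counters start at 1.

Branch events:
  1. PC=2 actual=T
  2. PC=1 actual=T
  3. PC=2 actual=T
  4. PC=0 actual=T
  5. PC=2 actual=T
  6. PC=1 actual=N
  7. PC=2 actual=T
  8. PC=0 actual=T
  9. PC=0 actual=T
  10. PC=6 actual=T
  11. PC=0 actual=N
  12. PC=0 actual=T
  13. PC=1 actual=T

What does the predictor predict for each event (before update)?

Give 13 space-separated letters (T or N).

Ev 1: PC=2 idx=2 pred=N actual=T -> ctr[2]=2
Ev 2: PC=1 idx=1 pred=N actual=T -> ctr[1]=2
Ev 3: PC=2 idx=2 pred=T actual=T -> ctr[2]=3
Ev 4: PC=0 idx=0 pred=N actual=T -> ctr[0]=2
Ev 5: PC=2 idx=2 pred=T actual=T -> ctr[2]=3
Ev 6: PC=1 idx=1 pred=T actual=N -> ctr[1]=1
Ev 7: PC=2 idx=2 pred=T actual=T -> ctr[2]=3
Ev 8: PC=0 idx=0 pred=T actual=T -> ctr[0]=3
Ev 9: PC=0 idx=0 pred=T actual=T -> ctr[0]=3
Ev 10: PC=6 idx=2 pred=T actual=T -> ctr[2]=3
Ev 11: PC=0 idx=0 pred=T actual=N -> ctr[0]=2
Ev 12: PC=0 idx=0 pred=T actual=T -> ctr[0]=3
Ev 13: PC=1 idx=1 pred=N actual=T -> ctr[1]=2

Answer: N N T N T T T T T T T T N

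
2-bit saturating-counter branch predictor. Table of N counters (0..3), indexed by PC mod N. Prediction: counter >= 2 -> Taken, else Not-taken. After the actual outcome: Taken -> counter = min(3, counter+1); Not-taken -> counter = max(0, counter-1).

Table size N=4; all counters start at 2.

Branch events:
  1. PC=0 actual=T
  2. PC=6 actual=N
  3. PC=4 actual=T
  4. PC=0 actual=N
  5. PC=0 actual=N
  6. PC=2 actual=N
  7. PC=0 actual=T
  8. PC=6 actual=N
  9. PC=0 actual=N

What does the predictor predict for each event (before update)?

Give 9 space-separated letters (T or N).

Ev 1: PC=0 idx=0 pred=T actual=T -> ctr[0]=3
Ev 2: PC=6 idx=2 pred=T actual=N -> ctr[2]=1
Ev 3: PC=4 idx=0 pred=T actual=T -> ctr[0]=3
Ev 4: PC=0 idx=0 pred=T actual=N -> ctr[0]=2
Ev 5: PC=0 idx=0 pred=T actual=N -> ctr[0]=1
Ev 6: PC=2 idx=2 pred=N actual=N -> ctr[2]=0
Ev 7: PC=0 idx=0 pred=N actual=T -> ctr[0]=2
Ev 8: PC=6 idx=2 pred=N actual=N -> ctr[2]=0
Ev 9: PC=0 idx=0 pred=T actual=N -> ctr[0]=1

Answer: T T T T T N N N T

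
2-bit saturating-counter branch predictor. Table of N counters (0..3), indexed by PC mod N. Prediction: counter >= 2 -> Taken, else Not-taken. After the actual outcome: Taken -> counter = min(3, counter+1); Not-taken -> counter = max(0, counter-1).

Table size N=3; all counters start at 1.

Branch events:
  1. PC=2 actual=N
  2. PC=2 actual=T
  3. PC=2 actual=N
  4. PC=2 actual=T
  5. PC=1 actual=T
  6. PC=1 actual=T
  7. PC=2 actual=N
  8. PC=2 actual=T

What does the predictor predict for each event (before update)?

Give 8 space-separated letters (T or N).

Answer: N N N N N T N N

Derivation:
Ev 1: PC=2 idx=2 pred=N actual=N -> ctr[2]=0
Ev 2: PC=2 idx=2 pred=N actual=T -> ctr[2]=1
Ev 3: PC=2 idx=2 pred=N actual=N -> ctr[2]=0
Ev 4: PC=2 idx=2 pred=N actual=T -> ctr[2]=1
Ev 5: PC=1 idx=1 pred=N actual=T -> ctr[1]=2
Ev 6: PC=1 idx=1 pred=T actual=T -> ctr[1]=3
Ev 7: PC=2 idx=2 pred=N actual=N -> ctr[2]=0
Ev 8: PC=2 idx=2 pred=N actual=T -> ctr[2]=1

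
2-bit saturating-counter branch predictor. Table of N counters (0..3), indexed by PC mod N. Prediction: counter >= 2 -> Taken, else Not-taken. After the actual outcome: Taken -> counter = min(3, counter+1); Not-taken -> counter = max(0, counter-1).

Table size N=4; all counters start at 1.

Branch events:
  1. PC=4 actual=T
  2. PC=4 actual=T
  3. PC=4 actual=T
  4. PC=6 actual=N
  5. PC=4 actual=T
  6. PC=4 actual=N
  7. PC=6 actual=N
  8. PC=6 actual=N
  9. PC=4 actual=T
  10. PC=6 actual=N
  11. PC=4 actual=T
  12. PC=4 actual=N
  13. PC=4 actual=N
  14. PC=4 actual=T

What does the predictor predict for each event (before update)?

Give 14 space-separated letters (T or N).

Ev 1: PC=4 idx=0 pred=N actual=T -> ctr[0]=2
Ev 2: PC=4 idx=0 pred=T actual=T -> ctr[0]=3
Ev 3: PC=4 idx=0 pred=T actual=T -> ctr[0]=3
Ev 4: PC=6 idx=2 pred=N actual=N -> ctr[2]=0
Ev 5: PC=4 idx=0 pred=T actual=T -> ctr[0]=3
Ev 6: PC=4 idx=0 pred=T actual=N -> ctr[0]=2
Ev 7: PC=6 idx=2 pred=N actual=N -> ctr[2]=0
Ev 8: PC=6 idx=2 pred=N actual=N -> ctr[2]=0
Ev 9: PC=4 idx=0 pred=T actual=T -> ctr[0]=3
Ev 10: PC=6 idx=2 pred=N actual=N -> ctr[2]=0
Ev 11: PC=4 idx=0 pred=T actual=T -> ctr[0]=3
Ev 12: PC=4 idx=0 pred=T actual=N -> ctr[0]=2
Ev 13: PC=4 idx=0 pred=T actual=N -> ctr[0]=1
Ev 14: PC=4 idx=0 pred=N actual=T -> ctr[0]=2

Answer: N T T N T T N N T N T T T N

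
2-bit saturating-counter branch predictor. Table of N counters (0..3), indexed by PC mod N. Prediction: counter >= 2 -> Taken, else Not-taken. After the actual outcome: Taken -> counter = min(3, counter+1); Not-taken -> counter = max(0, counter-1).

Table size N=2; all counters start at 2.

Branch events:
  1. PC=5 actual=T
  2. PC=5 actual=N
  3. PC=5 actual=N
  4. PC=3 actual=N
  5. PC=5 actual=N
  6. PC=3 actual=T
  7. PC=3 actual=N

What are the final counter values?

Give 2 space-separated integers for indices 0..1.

Ev 1: PC=5 idx=1 pred=T actual=T -> ctr[1]=3
Ev 2: PC=5 idx=1 pred=T actual=N -> ctr[1]=2
Ev 3: PC=5 idx=1 pred=T actual=N -> ctr[1]=1
Ev 4: PC=3 idx=1 pred=N actual=N -> ctr[1]=0
Ev 5: PC=5 idx=1 pred=N actual=N -> ctr[1]=0
Ev 6: PC=3 idx=1 pred=N actual=T -> ctr[1]=1
Ev 7: PC=3 idx=1 pred=N actual=N -> ctr[1]=0

Answer: 2 0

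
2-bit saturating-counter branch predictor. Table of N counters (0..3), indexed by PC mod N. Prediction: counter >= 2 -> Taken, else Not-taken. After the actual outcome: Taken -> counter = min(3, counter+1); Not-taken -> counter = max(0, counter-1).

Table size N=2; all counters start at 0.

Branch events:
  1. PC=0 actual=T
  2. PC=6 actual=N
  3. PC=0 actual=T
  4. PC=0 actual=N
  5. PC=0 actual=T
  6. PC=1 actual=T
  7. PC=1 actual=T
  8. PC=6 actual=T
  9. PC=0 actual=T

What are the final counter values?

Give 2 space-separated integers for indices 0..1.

Ev 1: PC=0 idx=0 pred=N actual=T -> ctr[0]=1
Ev 2: PC=6 idx=0 pred=N actual=N -> ctr[0]=0
Ev 3: PC=0 idx=0 pred=N actual=T -> ctr[0]=1
Ev 4: PC=0 idx=0 pred=N actual=N -> ctr[0]=0
Ev 5: PC=0 idx=0 pred=N actual=T -> ctr[0]=1
Ev 6: PC=1 idx=1 pred=N actual=T -> ctr[1]=1
Ev 7: PC=1 idx=1 pred=N actual=T -> ctr[1]=2
Ev 8: PC=6 idx=0 pred=N actual=T -> ctr[0]=2
Ev 9: PC=0 idx=0 pred=T actual=T -> ctr[0]=3

Answer: 3 2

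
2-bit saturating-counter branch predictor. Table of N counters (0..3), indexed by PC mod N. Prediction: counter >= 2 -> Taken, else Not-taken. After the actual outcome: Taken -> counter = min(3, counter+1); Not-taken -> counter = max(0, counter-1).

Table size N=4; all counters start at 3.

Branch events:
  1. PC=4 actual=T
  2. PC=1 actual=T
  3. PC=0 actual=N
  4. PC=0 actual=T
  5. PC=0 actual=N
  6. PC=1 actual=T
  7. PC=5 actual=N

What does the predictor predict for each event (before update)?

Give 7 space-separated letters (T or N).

Ev 1: PC=4 idx=0 pred=T actual=T -> ctr[0]=3
Ev 2: PC=1 idx=1 pred=T actual=T -> ctr[1]=3
Ev 3: PC=0 idx=0 pred=T actual=N -> ctr[0]=2
Ev 4: PC=0 idx=0 pred=T actual=T -> ctr[0]=3
Ev 5: PC=0 idx=0 pred=T actual=N -> ctr[0]=2
Ev 6: PC=1 idx=1 pred=T actual=T -> ctr[1]=3
Ev 7: PC=5 idx=1 pred=T actual=N -> ctr[1]=2

Answer: T T T T T T T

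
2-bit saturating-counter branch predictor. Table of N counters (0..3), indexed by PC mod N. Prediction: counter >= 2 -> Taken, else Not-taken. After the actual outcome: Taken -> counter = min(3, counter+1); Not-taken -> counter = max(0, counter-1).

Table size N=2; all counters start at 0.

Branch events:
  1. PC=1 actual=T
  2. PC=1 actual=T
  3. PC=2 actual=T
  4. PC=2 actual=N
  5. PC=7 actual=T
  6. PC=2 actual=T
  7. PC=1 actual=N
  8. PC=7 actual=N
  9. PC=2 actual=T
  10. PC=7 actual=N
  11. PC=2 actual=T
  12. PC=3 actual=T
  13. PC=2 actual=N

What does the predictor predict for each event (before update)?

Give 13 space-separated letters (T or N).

Ev 1: PC=1 idx=1 pred=N actual=T -> ctr[1]=1
Ev 2: PC=1 idx=1 pred=N actual=T -> ctr[1]=2
Ev 3: PC=2 idx=0 pred=N actual=T -> ctr[0]=1
Ev 4: PC=2 idx=0 pred=N actual=N -> ctr[0]=0
Ev 5: PC=7 idx=1 pred=T actual=T -> ctr[1]=3
Ev 6: PC=2 idx=0 pred=N actual=T -> ctr[0]=1
Ev 7: PC=1 idx=1 pred=T actual=N -> ctr[1]=2
Ev 8: PC=7 idx=1 pred=T actual=N -> ctr[1]=1
Ev 9: PC=2 idx=0 pred=N actual=T -> ctr[0]=2
Ev 10: PC=7 idx=1 pred=N actual=N -> ctr[1]=0
Ev 11: PC=2 idx=0 pred=T actual=T -> ctr[0]=3
Ev 12: PC=3 idx=1 pred=N actual=T -> ctr[1]=1
Ev 13: PC=2 idx=0 pred=T actual=N -> ctr[0]=2

Answer: N N N N T N T T N N T N T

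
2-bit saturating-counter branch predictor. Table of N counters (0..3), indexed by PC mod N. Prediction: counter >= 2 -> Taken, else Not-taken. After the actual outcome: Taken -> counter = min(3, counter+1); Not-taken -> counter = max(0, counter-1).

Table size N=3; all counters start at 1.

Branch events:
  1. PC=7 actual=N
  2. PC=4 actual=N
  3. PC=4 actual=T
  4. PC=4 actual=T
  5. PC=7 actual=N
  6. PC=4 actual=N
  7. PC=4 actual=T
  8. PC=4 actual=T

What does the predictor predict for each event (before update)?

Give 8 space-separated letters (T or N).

Answer: N N N N T N N N

Derivation:
Ev 1: PC=7 idx=1 pred=N actual=N -> ctr[1]=0
Ev 2: PC=4 idx=1 pred=N actual=N -> ctr[1]=0
Ev 3: PC=4 idx=1 pred=N actual=T -> ctr[1]=1
Ev 4: PC=4 idx=1 pred=N actual=T -> ctr[1]=2
Ev 5: PC=7 idx=1 pred=T actual=N -> ctr[1]=1
Ev 6: PC=4 idx=1 pred=N actual=N -> ctr[1]=0
Ev 7: PC=4 idx=1 pred=N actual=T -> ctr[1]=1
Ev 8: PC=4 idx=1 pred=N actual=T -> ctr[1]=2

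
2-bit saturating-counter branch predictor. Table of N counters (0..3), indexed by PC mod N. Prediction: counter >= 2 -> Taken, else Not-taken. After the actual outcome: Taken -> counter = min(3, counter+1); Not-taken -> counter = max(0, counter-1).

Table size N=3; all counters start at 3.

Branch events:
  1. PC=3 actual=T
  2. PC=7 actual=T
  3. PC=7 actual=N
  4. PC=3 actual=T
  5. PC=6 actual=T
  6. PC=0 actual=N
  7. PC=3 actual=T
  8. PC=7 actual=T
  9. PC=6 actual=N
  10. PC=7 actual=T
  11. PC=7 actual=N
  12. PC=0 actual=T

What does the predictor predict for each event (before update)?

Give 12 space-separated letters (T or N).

Answer: T T T T T T T T T T T T

Derivation:
Ev 1: PC=3 idx=0 pred=T actual=T -> ctr[0]=3
Ev 2: PC=7 idx=1 pred=T actual=T -> ctr[1]=3
Ev 3: PC=7 idx=1 pred=T actual=N -> ctr[1]=2
Ev 4: PC=3 idx=0 pred=T actual=T -> ctr[0]=3
Ev 5: PC=6 idx=0 pred=T actual=T -> ctr[0]=3
Ev 6: PC=0 idx=0 pred=T actual=N -> ctr[0]=2
Ev 7: PC=3 idx=0 pred=T actual=T -> ctr[0]=3
Ev 8: PC=7 idx=1 pred=T actual=T -> ctr[1]=3
Ev 9: PC=6 idx=0 pred=T actual=N -> ctr[0]=2
Ev 10: PC=7 idx=1 pred=T actual=T -> ctr[1]=3
Ev 11: PC=7 idx=1 pred=T actual=N -> ctr[1]=2
Ev 12: PC=0 idx=0 pred=T actual=T -> ctr[0]=3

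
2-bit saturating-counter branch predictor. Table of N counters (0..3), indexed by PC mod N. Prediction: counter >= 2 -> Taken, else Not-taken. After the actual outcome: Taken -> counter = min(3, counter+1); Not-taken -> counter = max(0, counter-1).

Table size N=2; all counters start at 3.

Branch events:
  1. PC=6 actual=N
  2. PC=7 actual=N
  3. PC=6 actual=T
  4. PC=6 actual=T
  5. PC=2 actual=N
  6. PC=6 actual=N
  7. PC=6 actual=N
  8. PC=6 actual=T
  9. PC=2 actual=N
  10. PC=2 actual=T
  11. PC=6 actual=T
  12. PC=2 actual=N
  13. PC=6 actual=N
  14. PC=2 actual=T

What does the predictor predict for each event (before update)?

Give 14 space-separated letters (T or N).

Answer: T T T T T T N N N N N T N N

Derivation:
Ev 1: PC=6 idx=0 pred=T actual=N -> ctr[0]=2
Ev 2: PC=7 idx=1 pred=T actual=N -> ctr[1]=2
Ev 3: PC=6 idx=0 pred=T actual=T -> ctr[0]=3
Ev 4: PC=6 idx=0 pred=T actual=T -> ctr[0]=3
Ev 5: PC=2 idx=0 pred=T actual=N -> ctr[0]=2
Ev 6: PC=6 idx=0 pred=T actual=N -> ctr[0]=1
Ev 7: PC=6 idx=0 pred=N actual=N -> ctr[0]=0
Ev 8: PC=6 idx=0 pred=N actual=T -> ctr[0]=1
Ev 9: PC=2 idx=0 pred=N actual=N -> ctr[0]=0
Ev 10: PC=2 idx=0 pred=N actual=T -> ctr[0]=1
Ev 11: PC=6 idx=0 pred=N actual=T -> ctr[0]=2
Ev 12: PC=2 idx=0 pred=T actual=N -> ctr[0]=1
Ev 13: PC=6 idx=0 pred=N actual=N -> ctr[0]=0
Ev 14: PC=2 idx=0 pred=N actual=T -> ctr[0]=1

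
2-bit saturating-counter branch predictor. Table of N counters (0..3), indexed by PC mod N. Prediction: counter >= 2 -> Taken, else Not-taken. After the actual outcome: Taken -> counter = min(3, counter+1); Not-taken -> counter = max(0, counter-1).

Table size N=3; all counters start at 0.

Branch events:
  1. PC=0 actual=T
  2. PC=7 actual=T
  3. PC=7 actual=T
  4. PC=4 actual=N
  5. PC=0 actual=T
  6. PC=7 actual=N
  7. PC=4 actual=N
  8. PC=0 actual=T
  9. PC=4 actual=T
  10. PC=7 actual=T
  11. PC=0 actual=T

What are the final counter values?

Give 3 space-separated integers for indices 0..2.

Ev 1: PC=0 idx=0 pred=N actual=T -> ctr[0]=1
Ev 2: PC=7 idx=1 pred=N actual=T -> ctr[1]=1
Ev 3: PC=7 idx=1 pred=N actual=T -> ctr[1]=2
Ev 4: PC=4 idx=1 pred=T actual=N -> ctr[1]=1
Ev 5: PC=0 idx=0 pred=N actual=T -> ctr[0]=2
Ev 6: PC=7 idx=1 pred=N actual=N -> ctr[1]=0
Ev 7: PC=4 idx=1 pred=N actual=N -> ctr[1]=0
Ev 8: PC=0 idx=0 pred=T actual=T -> ctr[0]=3
Ev 9: PC=4 idx=1 pred=N actual=T -> ctr[1]=1
Ev 10: PC=7 idx=1 pred=N actual=T -> ctr[1]=2
Ev 11: PC=0 idx=0 pred=T actual=T -> ctr[0]=3

Answer: 3 2 0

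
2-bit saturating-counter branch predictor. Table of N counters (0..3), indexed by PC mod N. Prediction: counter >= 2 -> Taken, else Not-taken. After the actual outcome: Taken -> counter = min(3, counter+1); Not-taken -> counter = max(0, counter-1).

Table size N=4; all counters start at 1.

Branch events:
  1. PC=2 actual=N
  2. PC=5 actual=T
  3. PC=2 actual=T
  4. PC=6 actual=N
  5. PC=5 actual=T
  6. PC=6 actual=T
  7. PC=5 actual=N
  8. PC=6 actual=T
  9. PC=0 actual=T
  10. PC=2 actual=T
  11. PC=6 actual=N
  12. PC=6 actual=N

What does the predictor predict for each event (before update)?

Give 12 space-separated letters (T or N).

Ev 1: PC=2 idx=2 pred=N actual=N -> ctr[2]=0
Ev 2: PC=5 idx=1 pred=N actual=T -> ctr[1]=2
Ev 3: PC=2 idx=2 pred=N actual=T -> ctr[2]=1
Ev 4: PC=6 idx=2 pred=N actual=N -> ctr[2]=0
Ev 5: PC=5 idx=1 pred=T actual=T -> ctr[1]=3
Ev 6: PC=6 idx=2 pred=N actual=T -> ctr[2]=1
Ev 7: PC=5 idx=1 pred=T actual=N -> ctr[1]=2
Ev 8: PC=6 idx=2 pred=N actual=T -> ctr[2]=2
Ev 9: PC=0 idx=0 pred=N actual=T -> ctr[0]=2
Ev 10: PC=2 idx=2 pred=T actual=T -> ctr[2]=3
Ev 11: PC=6 idx=2 pred=T actual=N -> ctr[2]=2
Ev 12: PC=6 idx=2 pred=T actual=N -> ctr[2]=1

Answer: N N N N T N T N N T T T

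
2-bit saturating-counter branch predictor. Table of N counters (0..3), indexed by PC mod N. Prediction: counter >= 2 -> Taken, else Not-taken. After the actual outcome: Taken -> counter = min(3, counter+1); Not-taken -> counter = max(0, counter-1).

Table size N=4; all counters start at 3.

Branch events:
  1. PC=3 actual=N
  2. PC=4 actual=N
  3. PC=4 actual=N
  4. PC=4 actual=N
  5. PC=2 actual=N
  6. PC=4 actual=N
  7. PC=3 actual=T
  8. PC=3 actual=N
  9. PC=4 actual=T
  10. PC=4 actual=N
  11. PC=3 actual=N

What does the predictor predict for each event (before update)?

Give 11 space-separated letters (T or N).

Answer: T T T N T N T T N N T

Derivation:
Ev 1: PC=3 idx=3 pred=T actual=N -> ctr[3]=2
Ev 2: PC=4 idx=0 pred=T actual=N -> ctr[0]=2
Ev 3: PC=4 idx=0 pred=T actual=N -> ctr[0]=1
Ev 4: PC=4 idx=0 pred=N actual=N -> ctr[0]=0
Ev 5: PC=2 idx=2 pred=T actual=N -> ctr[2]=2
Ev 6: PC=4 idx=0 pred=N actual=N -> ctr[0]=0
Ev 7: PC=3 idx=3 pred=T actual=T -> ctr[3]=3
Ev 8: PC=3 idx=3 pred=T actual=N -> ctr[3]=2
Ev 9: PC=4 idx=0 pred=N actual=T -> ctr[0]=1
Ev 10: PC=4 idx=0 pred=N actual=N -> ctr[0]=0
Ev 11: PC=3 idx=3 pred=T actual=N -> ctr[3]=1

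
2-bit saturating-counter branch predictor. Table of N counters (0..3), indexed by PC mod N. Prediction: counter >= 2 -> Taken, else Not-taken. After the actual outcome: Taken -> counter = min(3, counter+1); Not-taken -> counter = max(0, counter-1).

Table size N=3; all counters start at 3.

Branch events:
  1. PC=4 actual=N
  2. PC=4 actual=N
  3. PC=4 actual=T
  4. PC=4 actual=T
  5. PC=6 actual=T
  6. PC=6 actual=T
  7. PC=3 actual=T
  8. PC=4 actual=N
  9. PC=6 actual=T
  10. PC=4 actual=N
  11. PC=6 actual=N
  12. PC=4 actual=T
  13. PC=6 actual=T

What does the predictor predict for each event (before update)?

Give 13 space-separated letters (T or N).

Ev 1: PC=4 idx=1 pred=T actual=N -> ctr[1]=2
Ev 2: PC=4 idx=1 pred=T actual=N -> ctr[1]=1
Ev 3: PC=4 idx=1 pred=N actual=T -> ctr[1]=2
Ev 4: PC=4 idx=1 pred=T actual=T -> ctr[1]=3
Ev 5: PC=6 idx=0 pred=T actual=T -> ctr[0]=3
Ev 6: PC=6 idx=0 pred=T actual=T -> ctr[0]=3
Ev 7: PC=3 idx=0 pred=T actual=T -> ctr[0]=3
Ev 8: PC=4 idx=1 pred=T actual=N -> ctr[1]=2
Ev 9: PC=6 idx=0 pred=T actual=T -> ctr[0]=3
Ev 10: PC=4 idx=1 pred=T actual=N -> ctr[1]=1
Ev 11: PC=6 idx=0 pred=T actual=N -> ctr[0]=2
Ev 12: PC=4 idx=1 pred=N actual=T -> ctr[1]=2
Ev 13: PC=6 idx=0 pred=T actual=T -> ctr[0]=3

Answer: T T N T T T T T T T T N T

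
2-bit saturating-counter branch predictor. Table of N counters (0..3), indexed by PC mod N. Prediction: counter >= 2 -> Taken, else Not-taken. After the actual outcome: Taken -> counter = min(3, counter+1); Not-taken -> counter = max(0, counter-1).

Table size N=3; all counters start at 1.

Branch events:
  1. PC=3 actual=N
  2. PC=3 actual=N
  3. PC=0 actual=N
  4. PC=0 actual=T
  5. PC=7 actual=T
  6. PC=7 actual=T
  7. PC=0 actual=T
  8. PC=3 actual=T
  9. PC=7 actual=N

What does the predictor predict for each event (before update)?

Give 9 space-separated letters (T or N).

Answer: N N N N N T N T T

Derivation:
Ev 1: PC=3 idx=0 pred=N actual=N -> ctr[0]=0
Ev 2: PC=3 idx=0 pred=N actual=N -> ctr[0]=0
Ev 3: PC=0 idx=0 pred=N actual=N -> ctr[0]=0
Ev 4: PC=0 idx=0 pred=N actual=T -> ctr[0]=1
Ev 5: PC=7 idx=1 pred=N actual=T -> ctr[1]=2
Ev 6: PC=7 idx=1 pred=T actual=T -> ctr[1]=3
Ev 7: PC=0 idx=0 pred=N actual=T -> ctr[0]=2
Ev 8: PC=3 idx=0 pred=T actual=T -> ctr[0]=3
Ev 9: PC=7 idx=1 pred=T actual=N -> ctr[1]=2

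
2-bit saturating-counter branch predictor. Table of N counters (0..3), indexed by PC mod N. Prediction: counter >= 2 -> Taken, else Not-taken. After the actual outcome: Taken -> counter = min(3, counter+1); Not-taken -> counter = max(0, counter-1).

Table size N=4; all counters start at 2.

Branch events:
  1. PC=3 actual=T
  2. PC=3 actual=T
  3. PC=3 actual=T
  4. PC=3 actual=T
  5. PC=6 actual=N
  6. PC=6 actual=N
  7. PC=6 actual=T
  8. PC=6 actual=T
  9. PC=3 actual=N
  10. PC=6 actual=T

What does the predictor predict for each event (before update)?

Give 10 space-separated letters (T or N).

Answer: T T T T T N N N T T

Derivation:
Ev 1: PC=3 idx=3 pred=T actual=T -> ctr[3]=3
Ev 2: PC=3 idx=3 pred=T actual=T -> ctr[3]=3
Ev 3: PC=3 idx=3 pred=T actual=T -> ctr[3]=3
Ev 4: PC=3 idx=3 pred=T actual=T -> ctr[3]=3
Ev 5: PC=6 idx=2 pred=T actual=N -> ctr[2]=1
Ev 6: PC=6 idx=2 pred=N actual=N -> ctr[2]=0
Ev 7: PC=6 idx=2 pred=N actual=T -> ctr[2]=1
Ev 8: PC=6 idx=2 pred=N actual=T -> ctr[2]=2
Ev 9: PC=3 idx=3 pred=T actual=N -> ctr[3]=2
Ev 10: PC=6 idx=2 pred=T actual=T -> ctr[2]=3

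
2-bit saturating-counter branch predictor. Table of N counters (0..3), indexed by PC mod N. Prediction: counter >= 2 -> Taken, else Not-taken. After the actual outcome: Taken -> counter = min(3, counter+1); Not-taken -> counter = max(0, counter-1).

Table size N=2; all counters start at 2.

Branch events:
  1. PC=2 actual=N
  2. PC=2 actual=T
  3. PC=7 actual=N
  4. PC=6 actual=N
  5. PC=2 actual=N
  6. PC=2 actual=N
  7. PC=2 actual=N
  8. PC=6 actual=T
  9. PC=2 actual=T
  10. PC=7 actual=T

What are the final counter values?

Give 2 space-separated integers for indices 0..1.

Answer: 2 2

Derivation:
Ev 1: PC=2 idx=0 pred=T actual=N -> ctr[0]=1
Ev 2: PC=2 idx=0 pred=N actual=T -> ctr[0]=2
Ev 3: PC=7 idx=1 pred=T actual=N -> ctr[1]=1
Ev 4: PC=6 idx=0 pred=T actual=N -> ctr[0]=1
Ev 5: PC=2 idx=0 pred=N actual=N -> ctr[0]=0
Ev 6: PC=2 idx=0 pred=N actual=N -> ctr[0]=0
Ev 7: PC=2 idx=0 pred=N actual=N -> ctr[0]=0
Ev 8: PC=6 idx=0 pred=N actual=T -> ctr[0]=1
Ev 9: PC=2 idx=0 pred=N actual=T -> ctr[0]=2
Ev 10: PC=7 idx=1 pred=N actual=T -> ctr[1]=2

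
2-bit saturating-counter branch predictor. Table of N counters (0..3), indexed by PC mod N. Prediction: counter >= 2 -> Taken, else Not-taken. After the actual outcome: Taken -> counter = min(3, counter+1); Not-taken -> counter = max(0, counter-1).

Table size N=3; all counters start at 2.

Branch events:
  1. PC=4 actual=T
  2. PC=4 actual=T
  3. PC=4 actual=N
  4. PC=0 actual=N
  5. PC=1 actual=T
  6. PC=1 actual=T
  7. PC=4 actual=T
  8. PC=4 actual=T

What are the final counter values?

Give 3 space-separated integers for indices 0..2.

Ev 1: PC=4 idx=1 pred=T actual=T -> ctr[1]=3
Ev 2: PC=4 idx=1 pred=T actual=T -> ctr[1]=3
Ev 3: PC=4 idx=1 pred=T actual=N -> ctr[1]=2
Ev 4: PC=0 idx=0 pred=T actual=N -> ctr[0]=1
Ev 5: PC=1 idx=1 pred=T actual=T -> ctr[1]=3
Ev 6: PC=1 idx=1 pred=T actual=T -> ctr[1]=3
Ev 7: PC=4 idx=1 pred=T actual=T -> ctr[1]=3
Ev 8: PC=4 idx=1 pred=T actual=T -> ctr[1]=3

Answer: 1 3 2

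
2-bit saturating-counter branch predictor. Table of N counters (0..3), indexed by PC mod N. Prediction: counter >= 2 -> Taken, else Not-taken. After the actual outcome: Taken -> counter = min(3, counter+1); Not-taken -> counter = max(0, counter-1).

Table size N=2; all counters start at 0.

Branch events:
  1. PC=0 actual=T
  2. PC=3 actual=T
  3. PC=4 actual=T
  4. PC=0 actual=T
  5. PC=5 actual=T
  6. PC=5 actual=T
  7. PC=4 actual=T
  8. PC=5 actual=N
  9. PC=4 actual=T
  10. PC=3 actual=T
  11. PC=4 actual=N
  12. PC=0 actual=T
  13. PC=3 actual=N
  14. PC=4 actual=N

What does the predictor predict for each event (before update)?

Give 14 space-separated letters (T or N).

Ev 1: PC=0 idx=0 pred=N actual=T -> ctr[0]=1
Ev 2: PC=3 idx=1 pred=N actual=T -> ctr[1]=1
Ev 3: PC=4 idx=0 pred=N actual=T -> ctr[0]=2
Ev 4: PC=0 idx=0 pred=T actual=T -> ctr[0]=3
Ev 5: PC=5 idx=1 pred=N actual=T -> ctr[1]=2
Ev 6: PC=5 idx=1 pred=T actual=T -> ctr[1]=3
Ev 7: PC=4 idx=0 pred=T actual=T -> ctr[0]=3
Ev 8: PC=5 idx=1 pred=T actual=N -> ctr[1]=2
Ev 9: PC=4 idx=0 pred=T actual=T -> ctr[0]=3
Ev 10: PC=3 idx=1 pred=T actual=T -> ctr[1]=3
Ev 11: PC=4 idx=0 pred=T actual=N -> ctr[0]=2
Ev 12: PC=0 idx=0 pred=T actual=T -> ctr[0]=3
Ev 13: PC=3 idx=1 pred=T actual=N -> ctr[1]=2
Ev 14: PC=4 idx=0 pred=T actual=N -> ctr[0]=2

Answer: N N N T N T T T T T T T T T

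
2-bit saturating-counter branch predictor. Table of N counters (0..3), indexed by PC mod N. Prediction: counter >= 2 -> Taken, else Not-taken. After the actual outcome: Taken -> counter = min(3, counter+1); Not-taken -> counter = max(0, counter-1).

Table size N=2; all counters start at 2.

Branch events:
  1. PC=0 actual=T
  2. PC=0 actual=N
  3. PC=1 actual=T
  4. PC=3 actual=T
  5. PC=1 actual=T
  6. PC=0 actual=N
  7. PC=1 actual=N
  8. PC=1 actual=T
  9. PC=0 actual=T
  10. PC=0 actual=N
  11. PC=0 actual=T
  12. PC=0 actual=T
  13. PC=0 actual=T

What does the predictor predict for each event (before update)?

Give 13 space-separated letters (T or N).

Answer: T T T T T T T T N T N T T

Derivation:
Ev 1: PC=0 idx=0 pred=T actual=T -> ctr[0]=3
Ev 2: PC=0 idx=0 pred=T actual=N -> ctr[0]=2
Ev 3: PC=1 idx=1 pred=T actual=T -> ctr[1]=3
Ev 4: PC=3 idx=1 pred=T actual=T -> ctr[1]=3
Ev 5: PC=1 idx=1 pred=T actual=T -> ctr[1]=3
Ev 6: PC=0 idx=0 pred=T actual=N -> ctr[0]=1
Ev 7: PC=1 idx=1 pred=T actual=N -> ctr[1]=2
Ev 8: PC=1 idx=1 pred=T actual=T -> ctr[1]=3
Ev 9: PC=0 idx=0 pred=N actual=T -> ctr[0]=2
Ev 10: PC=0 idx=0 pred=T actual=N -> ctr[0]=1
Ev 11: PC=0 idx=0 pred=N actual=T -> ctr[0]=2
Ev 12: PC=0 idx=0 pred=T actual=T -> ctr[0]=3
Ev 13: PC=0 idx=0 pred=T actual=T -> ctr[0]=3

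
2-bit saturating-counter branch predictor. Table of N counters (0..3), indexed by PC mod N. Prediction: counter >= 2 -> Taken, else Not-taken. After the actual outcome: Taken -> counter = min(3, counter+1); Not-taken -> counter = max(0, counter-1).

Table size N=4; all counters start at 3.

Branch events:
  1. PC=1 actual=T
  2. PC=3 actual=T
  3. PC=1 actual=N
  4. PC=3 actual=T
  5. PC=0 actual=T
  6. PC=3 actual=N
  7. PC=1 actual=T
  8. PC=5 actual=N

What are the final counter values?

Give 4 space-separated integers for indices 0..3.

Ev 1: PC=1 idx=1 pred=T actual=T -> ctr[1]=3
Ev 2: PC=3 idx=3 pred=T actual=T -> ctr[3]=3
Ev 3: PC=1 idx=1 pred=T actual=N -> ctr[1]=2
Ev 4: PC=3 idx=3 pred=T actual=T -> ctr[3]=3
Ev 5: PC=0 idx=0 pred=T actual=T -> ctr[0]=3
Ev 6: PC=3 idx=3 pred=T actual=N -> ctr[3]=2
Ev 7: PC=1 idx=1 pred=T actual=T -> ctr[1]=3
Ev 8: PC=5 idx=1 pred=T actual=N -> ctr[1]=2

Answer: 3 2 3 2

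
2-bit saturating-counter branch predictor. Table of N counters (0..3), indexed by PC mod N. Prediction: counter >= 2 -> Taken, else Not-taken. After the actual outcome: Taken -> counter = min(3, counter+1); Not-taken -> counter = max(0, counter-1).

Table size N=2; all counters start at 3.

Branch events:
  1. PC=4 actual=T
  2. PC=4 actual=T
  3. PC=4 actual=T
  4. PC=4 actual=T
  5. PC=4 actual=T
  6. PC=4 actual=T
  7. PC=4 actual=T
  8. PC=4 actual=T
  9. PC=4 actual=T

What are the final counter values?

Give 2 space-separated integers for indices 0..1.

Answer: 3 3

Derivation:
Ev 1: PC=4 idx=0 pred=T actual=T -> ctr[0]=3
Ev 2: PC=4 idx=0 pred=T actual=T -> ctr[0]=3
Ev 3: PC=4 idx=0 pred=T actual=T -> ctr[0]=3
Ev 4: PC=4 idx=0 pred=T actual=T -> ctr[0]=3
Ev 5: PC=4 idx=0 pred=T actual=T -> ctr[0]=3
Ev 6: PC=4 idx=0 pred=T actual=T -> ctr[0]=3
Ev 7: PC=4 idx=0 pred=T actual=T -> ctr[0]=3
Ev 8: PC=4 idx=0 pred=T actual=T -> ctr[0]=3
Ev 9: PC=4 idx=0 pred=T actual=T -> ctr[0]=3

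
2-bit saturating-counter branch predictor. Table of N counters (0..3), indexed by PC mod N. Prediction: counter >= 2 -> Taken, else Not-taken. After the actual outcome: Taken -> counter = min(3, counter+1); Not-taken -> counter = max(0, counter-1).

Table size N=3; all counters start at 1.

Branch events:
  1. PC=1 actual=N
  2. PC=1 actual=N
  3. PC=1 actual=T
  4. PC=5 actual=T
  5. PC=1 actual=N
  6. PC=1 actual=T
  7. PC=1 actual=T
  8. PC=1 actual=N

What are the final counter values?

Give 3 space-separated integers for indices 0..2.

Ev 1: PC=1 idx=1 pred=N actual=N -> ctr[1]=0
Ev 2: PC=1 idx=1 pred=N actual=N -> ctr[1]=0
Ev 3: PC=1 idx=1 pred=N actual=T -> ctr[1]=1
Ev 4: PC=5 idx=2 pred=N actual=T -> ctr[2]=2
Ev 5: PC=1 idx=1 pred=N actual=N -> ctr[1]=0
Ev 6: PC=1 idx=1 pred=N actual=T -> ctr[1]=1
Ev 7: PC=1 idx=1 pred=N actual=T -> ctr[1]=2
Ev 8: PC=1 idx=1 pred=T actual=N -> ctr[1]=1

Answer: 1 1 2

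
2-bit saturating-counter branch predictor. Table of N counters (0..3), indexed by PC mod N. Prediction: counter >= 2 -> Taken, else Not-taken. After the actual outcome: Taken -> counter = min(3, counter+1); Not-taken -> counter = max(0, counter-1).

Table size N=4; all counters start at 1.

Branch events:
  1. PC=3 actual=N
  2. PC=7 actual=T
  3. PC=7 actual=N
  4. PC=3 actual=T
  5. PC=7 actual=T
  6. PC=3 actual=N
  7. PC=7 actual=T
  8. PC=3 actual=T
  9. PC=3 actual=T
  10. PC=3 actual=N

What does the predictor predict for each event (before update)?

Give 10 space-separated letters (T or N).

Ev 1: PC=3 idx=3 pred=N actual=N -> ctr[3]=0
Ev 2: PC=7 idx=3 pred=N actual=T -> ctr[3]=1
Ev 3: PC=7 idx=3 pred=N actual=N -> ctr[3]=0
Ev 4: PC=3 idx=3 pred=N actual=T -> ctr[3]=1
Ev 5: PC=7 idx=3 pred=N actual=T -> ctr[3]=2
Ev 6: PC=3 idx=3 pred=T actual=N -> ctr[3]=1
Ev 7: PC=7 idx=3 pred=N actual=T -> ctr[3]=2
Ev 8: PC=3 idx=3 pred=T actual=T -> ctr[3]=3
Ev 9: PC=3 idx=3 pred=T actual=T -> ctr[3]=3
Ev 10: PC=3 idx=3 pred=T actual=N -> ctr[3]=2

Answer: N N N N N T N T T T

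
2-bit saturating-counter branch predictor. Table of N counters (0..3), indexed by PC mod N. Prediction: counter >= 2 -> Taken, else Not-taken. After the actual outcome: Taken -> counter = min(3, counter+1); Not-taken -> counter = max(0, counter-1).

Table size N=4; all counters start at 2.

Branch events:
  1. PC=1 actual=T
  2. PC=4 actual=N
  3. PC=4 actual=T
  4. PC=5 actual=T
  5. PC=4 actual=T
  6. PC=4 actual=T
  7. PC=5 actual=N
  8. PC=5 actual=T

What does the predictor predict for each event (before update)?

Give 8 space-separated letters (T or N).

Answer: T T N T T T T T

Derivation:
Ev 1: PC=1 idx=1 pred=T actual=T -> ctr[1]=3
Ev 2: PC=4 idx=0 pred=T actual=N -> ctr[0]=1
Ev 3: PC=4 idx=0 pred=N actual=T -> ctr[0]=2
Ev 4: PC=5 idx=1 pred=T actual=T -> ctr[1]=3
Ev 5: PC=4 idx=0 pred=T actual=T -> ctr[0]=3
Ev 6: PC=4 idx=0 pred=T actual=T -> ctr[0]=3
Ev 7: PC=5 idx=1 pred=T actual=N -> ctr[1]=2
Ev 8: PC=5 idx=1 pred=T actual=T -> ctr[1]=3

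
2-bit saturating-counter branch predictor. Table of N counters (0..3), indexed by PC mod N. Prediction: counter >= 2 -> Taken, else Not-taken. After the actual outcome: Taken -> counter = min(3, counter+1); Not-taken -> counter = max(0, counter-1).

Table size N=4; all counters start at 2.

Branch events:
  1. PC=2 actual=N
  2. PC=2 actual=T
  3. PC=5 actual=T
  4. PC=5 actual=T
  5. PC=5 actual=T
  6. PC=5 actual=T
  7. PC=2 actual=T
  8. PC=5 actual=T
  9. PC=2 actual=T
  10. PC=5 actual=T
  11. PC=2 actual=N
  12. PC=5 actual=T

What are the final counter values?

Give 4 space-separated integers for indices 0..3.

Ev 1: PC=2 idx=2 pred=T actual=N -> ctr[2]=1
Ev 2: PC=2 idx=2 pred=N actual=T -> ctr[2]=2
Ev 3: PC=5 idx=1 pred=T actual=T -> ctr[1]=3
Ev 4: PC=5 idx=1 pred=T actual=T -> ctr[1]=3
Ev 5: PC=5 idx=1 pred=T actual=T -> ctr[1]=3
Ev 6: PC=5 idx=1 pred=T actual=T -> ctr[1]=3
Ev 7: PC=2 idx=2 pred=T actual=T -> ctr[2]=3
Ev 8: PC=5 idx=1 pred=T actual=T -> ctr[1]=3
Ev 9: PC=2 idx=2 pred=T actual=T -> ctr[2]=3
Ev 10: PC=5 idx=1 pred=T actual=T -> ctr[1]=3
Ev 11: PC=2 idx=2 pred=T actual=N -> ctr[2]=2
Ev 12: PC=5 idx=1 pred=T actual=T -> ctr[1]=3

Answer: 2 3 2 2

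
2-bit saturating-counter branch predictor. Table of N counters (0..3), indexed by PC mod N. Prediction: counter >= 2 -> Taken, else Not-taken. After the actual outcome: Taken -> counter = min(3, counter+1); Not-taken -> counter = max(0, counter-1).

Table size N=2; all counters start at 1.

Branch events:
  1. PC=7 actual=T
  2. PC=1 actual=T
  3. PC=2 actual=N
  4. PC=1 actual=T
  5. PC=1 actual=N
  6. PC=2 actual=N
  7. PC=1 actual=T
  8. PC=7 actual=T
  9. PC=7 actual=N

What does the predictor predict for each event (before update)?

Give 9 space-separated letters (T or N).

Ev 1: PC=7 idx=1 pred=N actual=T -> ctr[1]=2
Ev 2: PC=1 idx=1 pred=T actual=T -> ctr[1]=3
Ev 3: PC=2 idx=0 pred=N actual=N -> ctr[0]=0
Ev 4: PC=1 idx=1 pred=T actual=T -> ctr[1]=3
Ev 5: PC=1 idx=1 pred=T actual=N -> ctr[1]=2
Ev 6: PC=2 idx=0 pred=N actual=N -> ctr[0]=0
Ev 7: PC=1 idx=1 pred=T actual=T -> ctr[1]=3
Ev 8: PC=7 idx=1 pred=T actual=T -> ctr[1]=3
Ev 9: PC=7 idx=1 pred=T actual=N -> ctr[1]=2

Answer: N T N T T N T T T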